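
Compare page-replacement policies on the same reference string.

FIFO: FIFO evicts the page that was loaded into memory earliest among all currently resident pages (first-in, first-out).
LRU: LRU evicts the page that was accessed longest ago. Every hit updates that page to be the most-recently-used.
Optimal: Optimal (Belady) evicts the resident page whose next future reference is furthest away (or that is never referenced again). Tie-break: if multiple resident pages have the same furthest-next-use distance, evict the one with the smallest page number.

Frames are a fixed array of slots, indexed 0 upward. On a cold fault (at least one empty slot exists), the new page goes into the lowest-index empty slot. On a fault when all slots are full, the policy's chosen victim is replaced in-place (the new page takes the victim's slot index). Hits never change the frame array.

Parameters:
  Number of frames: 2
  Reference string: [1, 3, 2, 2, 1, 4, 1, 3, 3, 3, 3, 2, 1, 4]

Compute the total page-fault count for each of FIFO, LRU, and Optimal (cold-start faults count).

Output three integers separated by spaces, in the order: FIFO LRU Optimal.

Answer: 9 9 7

Derivation:
--- FIFO ---
  step 0: ref 1 -> FAULT, frames=[1,-] (faults so far: 1)
  step 1: ref 3 -> FAULT, frames=[1,3] (faults so far: 2)
  step 2: ref 2 -> FAULT, evict 1, frames=[2,3] (faults so far: 3)
  step 3: ref 2 -> HIT, frames=[2,3] (faults so far: 3)
  step 4: ref 1 -> FAULT, evict 3, frames=[2,1] (faults so far: 4)
  step 5: ref 4 -> FAULT, evict 2, frames=[4,1] (faults so far: 5)
  step 6: ref 1 -> HIT, frames=[4,1] (faults so far: 5)
  step 7: ref 3 -> FAULT, evict 1, frames=[4,3] (faults so far: 6)
  step 8: ref 3 -> HIT, frames=[4,3] (faults so far: 6)
  step 9: ref 3 -> HIT, frames=[4,3] (faults so far: 6)
  step 10: ref 3 -> HIT, frames=[4,3] (faults so far: 6)
  step 11: ref 2 -> FAULT, evict 4, frames=[2,3] (faults so far: 7)
  step 12: ref 1 -> FAULT, evict 3, frames=[2,1] (faults so far: 8)
  step 13: ref 4 -> FAULT, evict 2, frames=[4,1] (faults so far: 9)
  FIFO total faults: 9
--- LRU ---
  step 0: ref 1 -> FAULT, frames=[1,-] (faults so far: 1)
  step 1: ref 3 -> FAULT, frames=[1,3] (faults so far: 2)
  step 2: ref 2 -> FAULT, evict 1, frames=[2,3] (faults so far: 3)
  step 3: ref 2 -> HIT, frames=[2,3] (faults so far: 3)
  step 4: ref 1 -> FAULT, evict 3, frames=[2,1] (faults so far: 4)
  step 5: ref 4 -> FAULT, evict 2, frames=[4,1] (faults so far: 5)
  step 6: ref 1 -> HIT, frames=[4,1] (faults so far: 5)
  step 7: ref 3 -> FAULT, evict 4, frames=[3,1] (faults so far: 6)
  step 8: ref 3 -> HIT, frames=[3,1] (faults so far: 6)
  step 9: ref 3 -> HIT, frames=[3,1] (faults so far: 6)
  step 10: ref 3 -> HIT, frames=[3,1] (faults so far: 6)
  step 11: ref 2 -> FAULT, evict 1, frames=[3,2] (faults so far: 7)
  step 12: ref 1 -> FAULT, evict 3, frames=[1,2] (faults so far: 8)
  step 13: ref 4 -> FAULT, evict 2, frames=[1,4] (faults so far: 9)
  LRU total faults: 9
--- Optimal ---
  step 0: ref 1 -> FAULT, frames=[1,-] (faults so far: 1)
  step 1: ref 3 -> FAULT, frames=[1,3] (faults so far: 2)
  step 2: ref 2 -> FAULT, evict 3, frames=[1,2] (faults so far: 3)
  step 3: ref 2 -> HIT, frames=[1,2] (faults so far: 3)
  step 4: ref 1 -> HIT, frames=[1,2] (faults so far: 3)
  step 5: ref 4 -> FAULT, evict 2, frames=[1,4] (faults so far: 4)
  step 6: ref 1 -> HIT, frames=[1,4] (faults so far: 4)
  step 7: ref 3 -> FAULT, evict 4, frames=[1,3] (faults so far: 5)
  step 8: ref 3 -> HIT, frames=[1,3] (faults so far: 5)
  step 9: ref 3 -> HIT, frames=[1,3] (faults so far: 5)
  step 10: ref 3 -> HIT, frames=[1,3] (faults so far: 5)
  step 11: ref 2 -> FAULT, evict 3, frames=[1,2] (faults so far: 6)
  step 12: ref 1 -> HIT, frames=[1,2] (faults so far: 6)
  step 13: ref 4 -> FAULT, evict 1, frames=[4,2] (faults so far: 7)
  Optimal total faults: 7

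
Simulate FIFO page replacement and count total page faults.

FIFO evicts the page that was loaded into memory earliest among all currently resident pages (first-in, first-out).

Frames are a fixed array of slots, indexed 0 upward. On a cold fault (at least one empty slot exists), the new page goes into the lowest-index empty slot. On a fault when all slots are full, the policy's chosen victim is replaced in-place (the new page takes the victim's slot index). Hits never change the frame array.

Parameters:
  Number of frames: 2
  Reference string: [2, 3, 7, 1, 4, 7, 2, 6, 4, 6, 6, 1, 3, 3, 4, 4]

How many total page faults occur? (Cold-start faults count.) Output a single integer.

Step 0: ref 2 → FAULT, frames=[2,-]
Step 1: ref 3 → FAULT, frames=[2,3]
Step 2: ref 7 → FAULT (evict 2), frames=[7,3]
Step 3: ref 1 → FAULT (evict 3), frames=[7,1]
Step 4: ref 4 → FAULT (evict 7), frames=[4,1]
Step 5: ref 7 → FAULT (evict 1), frames=[4,7]
Step 6: ref 2 → FAULT (evict 4), frames=[2,7]
Step 7: ref 6 → FAULT (evict 7), frames=[2,6]
Step 8: ref 4 → FAULT (evict 2), frames=[4,6]
Step 9: ref 6 → HIT, frames=[4,6]
Step 10: ref 6 → HIT, frames=[4,6]
Step 11: ref 1 → FAULT (evict 6), frames=[4,1]
Step 12: ref 3 → FAULT (evict 4), frames=[3,1]
Step 13: ref 3 → HIT, frames=[3,1]
Step 14: ref 4 → FAULT (evict 1), frames=[3,4]
Step 15: ref 4 → HIT, frames=[3,4]
Total faults: 12

Answer: 12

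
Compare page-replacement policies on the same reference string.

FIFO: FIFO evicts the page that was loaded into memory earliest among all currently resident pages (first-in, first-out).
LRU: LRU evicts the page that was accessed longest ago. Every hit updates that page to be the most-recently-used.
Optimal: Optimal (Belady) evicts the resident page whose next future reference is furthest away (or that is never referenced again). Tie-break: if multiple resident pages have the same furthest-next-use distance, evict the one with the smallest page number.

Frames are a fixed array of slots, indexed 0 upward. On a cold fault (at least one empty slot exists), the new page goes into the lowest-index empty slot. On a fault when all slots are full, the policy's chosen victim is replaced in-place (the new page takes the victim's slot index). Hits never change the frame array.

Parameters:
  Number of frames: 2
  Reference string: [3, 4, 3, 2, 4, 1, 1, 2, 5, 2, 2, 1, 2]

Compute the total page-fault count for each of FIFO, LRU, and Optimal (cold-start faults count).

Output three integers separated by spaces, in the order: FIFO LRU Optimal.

--- FIFO ---
  step 0: ref 3 -> FAULT, frames=[3,-] (faults so far: 1)
  step 1: ref 4 -> FAULT, frames=[3,4] (faults so far: 2)
  step 2: ref 3 -> HIT, frames=[3,4] (faults so far: 2)
  step 3: ref 2 -> FAULT, evict 3, frames=[2,4] (faults so far: 3)
  step 4: ref 4 -> HIT, frames=[2,4] (faults so far: 3)
  step 5: ref 1 -> FAULT, evict 4, frames=[2,1] (faults so far: 4)
  step 6: ref 1 -> HIT, frames=[2,1] (faults so far: 4)
  step 7: ref 2 -> HIT, frames=[2,1] (faults so far: 4)
  step 8: ref 5 -> FAULT, evict 2, frames=[5,1] (faults so far: 5)
  step 9: ref 2 -> FAULT, evict 1, frames=[5,2] (faults so far: 6)
  step 10: ref 2 -> HIT, frames=[5,2] (faults so far: 6)
  step 11: ref 1 -> FAULT, evict 5, frames=[1,2] (faults so far: 7)
  step 12: ref 2 -> HIT, frames=[1,2] (faults so far: 7)
  FIFO total faults: 7
--- LRU ---
  step 0: ref 3 -> FAULT, frames=[3,-] (faults so far: 1)
  step 1: ref 4 -> FAULT, frames=[3,4] (faults so far: 2)
  step 2: ref 3 -> HIT, frames=[3,4] (faults so far: 2)
  step 3: ref 2 -> FAULT, evict 4, frames=[3,2] (faults so far: 3)
  step 4: ref 4 -> FAULT, evict 3, frames=[4,2] (faults so far: 4)
  step 5: ref 1 -> FAULT, evict 2, frames=[4,1] (faults so far: 5)
  step 6: ref 1 -> HIT, frames=[4,1] (faults so far: 5)
  step 7: ref 2 -> FAULT, evict 4, frames=[2,1] (faults so far: 6)
  step 8: ref 5 -> FAULT, evict 1, frames=[2,5] (faults so far: 7)
  step 9: ref 2 -> HIT, frames=[2,5] (faults so far: 7)
  step 10: ref 2 -> HIT, frames=[2,5] (faults so far: 7)
  step 11: ref 1 -> FAULT, evict 5, frames=[2,1] (faults so far: 8)
  step 12: ref 2 -> HIT, frames=[2,1] (faults so far: 8)
  LRU total faults: 8
--- Optimal ---
  step 0: ref 3 -> FAULT, frames=[3,-] (faults so far: 1)
  step 1: ref 4 -> FAULT, frames=[3,4] (faults so far: 2)
  step 2: ref 3 -> HIT, frames=[3,4] (faults so far: 2)
  step 3: ref 2 -> FAULT, evict 3, frames=[2,4] (faults so far: 3)
  step 4: ref 4 -> HIT, frames=[2,4] (faults so far: 3)
  step 5: ref 1 -> FAULT, evict 4, frames=[2,1] (faults so far: 4)
  step 6: ref 1 -> HIT, frames=[2,1] (faults so far: 4)
  step 7: ref 2 -> HIT, frames=[2,1] (faults so far: 4)
  step 8: ref 5 -> FAULT, evict 1, frames=[2,5] (faults so far: 5)
  step 9: ref 2 -> HIT, frames=[2,5] (faults so far: 5)
  step 10: ref 2 -> HIT, frames=[2,5] (faults so far: 5)
  step 11: ref 1 -> FAULT, evict 5, frames=[2,1] (faults so far: 6)
  step 12: ref 2 -> HIT, frames=[2,1] (faults so far: 6)
  Optimal total faults: 6

Answer: 7 8 6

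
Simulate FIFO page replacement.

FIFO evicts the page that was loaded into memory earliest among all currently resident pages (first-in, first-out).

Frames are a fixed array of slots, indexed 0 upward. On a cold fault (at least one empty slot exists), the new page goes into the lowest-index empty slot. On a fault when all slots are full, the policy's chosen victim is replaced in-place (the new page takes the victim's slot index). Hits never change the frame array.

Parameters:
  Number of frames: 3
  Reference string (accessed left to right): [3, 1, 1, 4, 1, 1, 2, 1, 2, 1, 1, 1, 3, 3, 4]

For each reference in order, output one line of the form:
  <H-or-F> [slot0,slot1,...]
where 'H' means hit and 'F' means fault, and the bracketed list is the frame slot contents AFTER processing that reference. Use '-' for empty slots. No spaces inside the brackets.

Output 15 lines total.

F [3,-,-]
F [3,1,-]
H [3,1,-]
F [3,1,4]
H [3,1,4]
H [3,1,4]
F [2,1,4]
H [2,1,4]
H [2,1,4]
H [2,1,4]
H [2,1,4]
H [2,1,4]
F [2,3,4]
H [2,3,4]
H [2,3,4]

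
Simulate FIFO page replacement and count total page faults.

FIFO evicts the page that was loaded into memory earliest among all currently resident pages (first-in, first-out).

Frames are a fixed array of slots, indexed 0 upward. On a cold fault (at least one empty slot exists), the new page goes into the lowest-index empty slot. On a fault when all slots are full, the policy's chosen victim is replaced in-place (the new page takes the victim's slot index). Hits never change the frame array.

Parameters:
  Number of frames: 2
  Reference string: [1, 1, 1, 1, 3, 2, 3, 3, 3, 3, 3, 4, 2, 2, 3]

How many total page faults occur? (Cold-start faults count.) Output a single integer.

Answer: 5

Derivation:
Step 0: ref 1 → FAULT, frames=[1,-]
Step 1: ref 1 → HIT, frames=[1,-]
Step 2: ref 1 → HIT, frames=[1,-]
Step 3: ref 1 → HIT, frames=[1,-]
Step 4: ref 3 → FAULT, frames=[1,3]
Step 5: ref 2 → FAULT (evict 1), frames=[2,3]
Step 6: ref 3 → HIT, frames=[2,3]
Step 7: ref 3 → HIT, frames=[2,3]
Step 8: ref 3 → HIT, frames=[2,3]
Step 9: ref 3 → HIT, frames=[2,3]
Step 10: ref 3 → HIT, frames=[2,3]
Step 11: ref 4 → FAULT (evict 3), frames=[2,4]
Step 12: ref 2 → HIT, frames=[2,4]
Step 13: ref 2 → HIT, frames=[2,4]
Step 14: ref 3 → FAULT (evict 2), frames=[3,4]
Total faults: 5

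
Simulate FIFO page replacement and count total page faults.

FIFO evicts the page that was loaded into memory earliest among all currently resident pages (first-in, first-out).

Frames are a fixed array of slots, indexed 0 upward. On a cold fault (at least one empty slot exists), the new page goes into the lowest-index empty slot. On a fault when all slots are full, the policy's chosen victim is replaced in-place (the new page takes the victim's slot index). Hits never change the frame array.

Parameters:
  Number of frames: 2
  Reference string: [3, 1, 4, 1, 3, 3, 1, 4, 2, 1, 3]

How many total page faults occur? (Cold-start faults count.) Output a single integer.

Answer: 9

Derivation:
Step 0: ref 3 → FAULT, frames=[3,-]
Step 1: ref 1 → FAULT, frames=[3,1]
Step 2: ref 4 → FAULT (evict 3), frames=[4,1]
Step 3: ref 1 → HIT, frames=[4,1]
Step 4: ref 3 → FAULT (evict 1), frames=[4,3]
Step 5: ref 3 → HIT, frames=[4,3]
Step 6: ref 1 → FAULT (evict 4), frames=[1,3]
Step 7: ref 4 → FAULT (evict 3), frames=[1,4]
Step 8: ref 2 → FAULT (evict 1), frames=[2,4]
Step 9: ref 1 → FAULT (evict 4), frames=[2,1]
Step 10: ref 3 → FAULT (evict 2), frames=[3,1]
Total faults: 9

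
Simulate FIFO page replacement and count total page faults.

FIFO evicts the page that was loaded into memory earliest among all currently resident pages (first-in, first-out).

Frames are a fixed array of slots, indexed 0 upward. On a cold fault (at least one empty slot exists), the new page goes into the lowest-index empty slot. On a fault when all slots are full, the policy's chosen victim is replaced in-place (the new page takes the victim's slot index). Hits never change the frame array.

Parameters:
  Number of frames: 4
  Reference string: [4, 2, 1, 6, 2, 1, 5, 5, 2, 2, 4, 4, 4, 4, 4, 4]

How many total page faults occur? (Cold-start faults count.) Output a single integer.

Step 0: ref 4 → FAULT, frames=[4,-,-,-]
Step 1: ref 2 → FAULT, frames=[4,2,-,-]
Step 2: ref 1 → FAULT, frames=[4,2,1,-]
Step 3: ref 6 → FAULT, frames=[4,2,1,6]
Step 4: ref 2 → HIT, frames=[4,2,1,6]
Step 5: ref 1 → HIT, frames=[4,2,1,6]
Step 6: ref 5 → FAULT (evict 4), frames=[5,2,1,6]
Step 7: ref 5 → HIT, frames=[5,2,1,6]
Step 8: ref 2 → HIT, frames=[5,2,1,6]
Step 9: ref 2 → HIT, frames=[5,2,1,6]
Step 10: ref 4 → FAULT (evict 2), frames=[5,4,1,6]
Step 11: ref 4 → HIT, frames=[5,4,1,6]
Step 12: ref 4 → HIT, frames=[5,4,1,6]
Step 13: ref 4 → HIT, frames=[5,4,1,6]
Step 14: ref 4 → HIT, frames=[5,4,1,6]
Step 15: ref 4 → HIT, frames=[5,4,1,6]
Total faults: 6

Answer: 6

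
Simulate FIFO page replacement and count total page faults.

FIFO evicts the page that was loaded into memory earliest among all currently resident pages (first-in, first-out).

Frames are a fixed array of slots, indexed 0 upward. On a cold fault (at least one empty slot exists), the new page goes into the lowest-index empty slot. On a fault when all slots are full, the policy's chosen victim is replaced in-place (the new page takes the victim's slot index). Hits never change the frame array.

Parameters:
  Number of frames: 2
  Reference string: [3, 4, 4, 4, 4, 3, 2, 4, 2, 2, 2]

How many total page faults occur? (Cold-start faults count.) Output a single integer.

Answer: 3

Derivation:
Step 0: ref 3 → FAULT, frames=[3,-]
Step 1: ref 4 → FAULT, frames=[3,4]
Step 2: ref 4 → HIT, frames=[3,4]
Step 3: ref 4 → HIT, frames=[3,4]
Step 4: ref 4 → HIT, frames=[3,4]
Step 5: ref 3 → HIT, frames=[3,4]
Step 6: ref 2 → FAULT (evict 3), frames=[2,4]
Step 7: ref 4 → HIT, frames=[2,4]
Step 8: ref 2 → HIT, frames=[2,4]
Step 9: ref 2 → HIT, frames=[2,4]
Step 10: ref 2 → HIT, frames=[2,4]
Total faults: 3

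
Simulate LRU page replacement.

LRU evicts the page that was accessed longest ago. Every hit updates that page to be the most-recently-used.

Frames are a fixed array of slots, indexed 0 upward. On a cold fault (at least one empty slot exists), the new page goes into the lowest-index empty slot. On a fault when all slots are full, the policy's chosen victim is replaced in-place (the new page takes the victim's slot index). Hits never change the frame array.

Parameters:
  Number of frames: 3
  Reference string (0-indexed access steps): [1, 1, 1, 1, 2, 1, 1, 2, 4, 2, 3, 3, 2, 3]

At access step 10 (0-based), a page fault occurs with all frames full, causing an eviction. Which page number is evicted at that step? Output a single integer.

Step 0: ref 1 -> FAULT, frames=[1,-,-]
Step 1: ref 1 -> HIT, frames=[1,-,-]
Step 2: ref 1 -> HIT, frames=[1,-,-]
Step 3: ref 1 -> HIT, frames=[1,-,-]
Step 4: ref 2 -> FAULT, frames=[1,2,-]
Step 5: ref 1 -> HIT, frames=[1,2,-]
Step 6: ref 1 -> HIT, frames=[1,2,-]
Step 7: ref 2 -> HIT, frames=[1,2,-]
Step 8: ref 4 -> FAULT, frames=[1,2,4]
Step 9: ref 2 -> HIT, frames=[1,2,4]
Step 10: ref 3 -> FAULT, evict 1, frames=[3,2,4]
At step 10: evicted page 1

Answer: 1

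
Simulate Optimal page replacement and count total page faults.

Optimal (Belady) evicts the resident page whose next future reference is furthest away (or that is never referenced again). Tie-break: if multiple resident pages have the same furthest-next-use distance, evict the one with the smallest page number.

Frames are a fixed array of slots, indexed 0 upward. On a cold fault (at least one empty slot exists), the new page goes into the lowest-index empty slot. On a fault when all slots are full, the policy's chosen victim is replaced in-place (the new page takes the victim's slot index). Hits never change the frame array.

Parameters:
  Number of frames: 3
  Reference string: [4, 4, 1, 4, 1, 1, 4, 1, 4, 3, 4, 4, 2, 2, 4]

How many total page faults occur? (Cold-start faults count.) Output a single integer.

Step 0: ref 4 → FAULT, frames=[4,-,-]
Step 1: ref 4 → HIT, frames=[4,-,-]
Step 2: ref 1 → FAULT, frames=[4,1,-]
Step 3: ref 4 → HIT, frames=[4,1,-]
Step 4: ref 1 → HIT, frames=[4,1,-]
Step 5: ref 1 → HIT, frames=[4,1,-]
Step 6: ref 4 → HIT, frames=[4,1,-]
Step 7: ref 1 → HIT, frames=[4,1,-]
Step 8: ref 4 → HIT, frames=[4,1,-]
Step 9: ref 3 → FAULT, frames=[4,1,3]
Step 10: ref 4 → HIT, frames=[4,1,3]
Step 11: ref 4 → HIT, frames=[4,1,3]
Step 12: ref 2 → FAULT (evict 1), frames=[4,2,3]
Step 13: ref 2 → HIT, frames=[4,2,3]
Step 14: ref 4 → HIT, frames=[4,2,3]
Total faults: 4

Answer: 4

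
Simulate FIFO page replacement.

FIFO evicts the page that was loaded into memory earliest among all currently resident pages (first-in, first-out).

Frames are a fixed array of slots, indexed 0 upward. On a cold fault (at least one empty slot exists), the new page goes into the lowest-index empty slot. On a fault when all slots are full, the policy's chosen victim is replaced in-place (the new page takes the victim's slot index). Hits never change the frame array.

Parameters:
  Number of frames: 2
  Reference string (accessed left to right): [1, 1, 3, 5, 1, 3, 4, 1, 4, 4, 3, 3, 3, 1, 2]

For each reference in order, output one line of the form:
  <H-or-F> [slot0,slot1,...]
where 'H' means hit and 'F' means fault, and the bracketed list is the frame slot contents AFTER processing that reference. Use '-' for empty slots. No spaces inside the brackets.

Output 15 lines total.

F [1,-]
H [1,-]
F [1,3]
F [5,3]
F [5,1]
F [3,1]
F [3,4]
F [1,4]
H [1,4]
H [1,4]
F [1,3]
H [1,3]
H [1,3]
H [1,3]
F [2,3]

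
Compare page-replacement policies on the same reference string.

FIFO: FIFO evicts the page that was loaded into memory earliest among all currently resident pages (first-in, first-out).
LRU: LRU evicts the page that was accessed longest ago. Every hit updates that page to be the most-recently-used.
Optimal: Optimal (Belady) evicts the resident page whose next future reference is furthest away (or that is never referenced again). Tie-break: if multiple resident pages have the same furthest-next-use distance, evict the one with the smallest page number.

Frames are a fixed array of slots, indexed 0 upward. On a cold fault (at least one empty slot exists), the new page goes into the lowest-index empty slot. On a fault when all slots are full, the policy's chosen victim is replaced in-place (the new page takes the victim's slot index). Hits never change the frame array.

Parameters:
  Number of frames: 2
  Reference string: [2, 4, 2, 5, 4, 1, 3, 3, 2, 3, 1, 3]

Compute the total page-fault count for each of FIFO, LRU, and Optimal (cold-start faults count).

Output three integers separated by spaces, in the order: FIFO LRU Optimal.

--- FIFO ---
  step 0: ref 2 -> FAULT, frames=[2,-] (faults so far: 1)
  step 1: ref 4 -> FAULT, frames=[2,4] (faults so far: 2)
  step 2: ref 2 -> HIT, frames=[2,4] (faults so far: 2)
  step 3: ref 5 -> FAULT, evict 2, frames=[5,4] (faults so far: 3)
  step 4: ref 4 -> HIT, frames=[5,4] (faults so far: 3)
  step 5: ref 1 -> FAULT, evict 4, frames=[5,1] (faults so far: 4)
  step 6: ref 3 -> FAULT, evict 5, frames=[3,1] (faults so far: 5)
  step 7: ref 3 -> HIT, frames=[3,1] (faults so far: 5)
  step 8: ref 2 -> FAULT, evict 1, frames=[3,2] (faults so far: 6)
  step 9: ref 3 -> HIT, frames=[3,2] (faults so far: 6)
  step 10: ref 1 -> FAULT, evict 3, frames=[1,2] (faults so far: 7)
  step 11: ref 3 -> FAULT, evict 2, frames=[1,3] (faults so far: 8)
  FIFO total faults: 8
--- LRU ---
  step 0: ref 2 -> FAULT, frames=[2,-] (faults so far: 1)
  step 1: ref 4 -> FAULT, frames=[2,4] (faults so far: 2)
  step 2: ref 2 -> HIT, frames=[2,4] (faults so far: 2)
  step 3: ref 5 -> FAULT, evict 4, frames=[2,5] (faults so far: 3)
  step 4: ref 4 -> FAULT, evict 2, frames=[4,5] (faults so far: 4)
  step 5: ref 1 -> FAULT, evict 5, frames=[4,1] (faults so far: 5)
  step 6: ref 3 -> FAULT, evict 4, frames=[3,1] (faults so far: 6)
  step 7: ref 3 -> HIT, frames=[3,1] (faults so far: 6)
  step 8: ref 2 -> FAULT, evict 1, frames=[3,2] (faults so far: 7)
  step 9: ref 3 -> HIT, frames=[3,2] (faults so far: 7)
  step 10: ref 1 -> FAULT, evict 2, frames=[3,1] (faults so far: 8)
  step 11: ref 3 -> HIT, frames=[3,1] (faults so far: 8)
  LRU total faults: 8
--- Optimal ---
  step 0: ref 2 -> FAULT, frames=[2,-] (faults so far: 1)
  step 1: ref 4 -> FAULT, frames=[2,4] (faults so far: 2)
  step 2: ref 2 -> HIT, frames=[2,4] (faults so far: 2)
  step 3: ref 5 -> FAULT, evict 2, frames=[5,4] (faults so far: 3)
  step 4: ref 4 -> HIT, frames=[5,4] (faults so far: 3)
  step 5: ref 1 -> FAULT, evict 4, frames=[5,1] (faults so far: 4)
  step 6: ref 3 -> FAULT, evict 5, frames=[3,1] (faults so far: 5)
  step 7: ref 3 -> HIT, frames=[3,1] (faults so far: 5)
  step 8: ref 2 -> FAULT, evict 1, frames=[3,2] (faults so far: 6)
  step 9: ref 3 -> HIT, frames=[3,2] (faults so far: 6)
  step 10: ref 1 -> FAULT, evict 2, frames=[3,1] (faults so far: 7)
  step 11: ref 3 -> HIT, frames=[3,1] (faults so far: 7)
  Optimal total faults: 7

Answer: 8 8 7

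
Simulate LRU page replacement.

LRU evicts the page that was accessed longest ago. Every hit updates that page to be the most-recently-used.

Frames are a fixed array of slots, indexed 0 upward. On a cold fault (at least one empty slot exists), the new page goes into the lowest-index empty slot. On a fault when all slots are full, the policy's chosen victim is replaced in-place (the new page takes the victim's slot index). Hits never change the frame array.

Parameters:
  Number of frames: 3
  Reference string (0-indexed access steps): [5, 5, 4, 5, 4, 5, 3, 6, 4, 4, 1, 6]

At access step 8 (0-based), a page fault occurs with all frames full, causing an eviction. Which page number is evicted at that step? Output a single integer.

Answer: 5

Derivation:
Step 0: ref 5 -> FAULT, frames=[5,-,-]
Step 1: ref 5 -> HIT, frames=[5,-,-]
Step 2: ref 4 -> FAULT, frames=[5,4,-]
Step 3: ref 5 -> HIT, frames=[5,4,-]
Step 4: ref 4 -> HIT, frames=[5,4,-]
Step 5: ref 5 -> HIT, frames=[5,4,-]
Step 6: ref 3 -> FAULT, frames=[5,4,3]
Step 7: ref 6 -> FAULT, evict 4, frames=[5,6,3]
Step 8: ref 4 -> FAULT, evict 5, frames=[4,6,3]
At step 8: evicted page 5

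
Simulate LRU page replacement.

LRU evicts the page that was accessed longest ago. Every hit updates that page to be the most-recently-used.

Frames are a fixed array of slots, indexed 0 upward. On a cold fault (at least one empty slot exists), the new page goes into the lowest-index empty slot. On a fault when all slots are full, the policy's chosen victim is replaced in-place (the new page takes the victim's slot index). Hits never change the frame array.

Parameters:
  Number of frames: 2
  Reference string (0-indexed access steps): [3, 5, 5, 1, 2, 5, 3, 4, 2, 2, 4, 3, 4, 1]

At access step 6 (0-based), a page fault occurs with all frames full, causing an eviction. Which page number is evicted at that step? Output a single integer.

Answer: 2

Derivation:
Step 0: ref 3 -> FAULT, frames=[3,-]
Step 1: ref 5 -> FAULT, frames=[3,5]
Step 2: ref 5 -> HIT, frames=[3,5]
Step 3: ref 1 -> FAULT, evict 3, frames=[1,5]
Step 4: ref 2 -> FAULT, evict 5, frames=[1,2]
Step 5: ref 5 -> FAULT, evict 1, frames=[5,2]
Step 6: ref 3 -> FAULT, evict 2, frames=[5,3]
At step 6: evicted page 2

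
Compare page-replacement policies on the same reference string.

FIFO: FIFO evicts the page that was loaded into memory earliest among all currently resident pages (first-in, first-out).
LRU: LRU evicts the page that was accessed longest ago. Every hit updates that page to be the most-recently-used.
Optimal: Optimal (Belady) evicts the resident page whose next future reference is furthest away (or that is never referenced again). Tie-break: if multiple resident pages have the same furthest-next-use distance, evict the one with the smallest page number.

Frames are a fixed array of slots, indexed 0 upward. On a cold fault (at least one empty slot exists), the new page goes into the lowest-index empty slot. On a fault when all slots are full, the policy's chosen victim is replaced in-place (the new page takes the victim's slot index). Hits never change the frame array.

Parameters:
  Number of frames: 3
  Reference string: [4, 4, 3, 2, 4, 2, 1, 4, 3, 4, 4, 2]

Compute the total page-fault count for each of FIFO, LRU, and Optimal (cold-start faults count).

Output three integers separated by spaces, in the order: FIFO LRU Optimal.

Answer: 7 6 5

Derivation:
--- FIFO ---
  step 0: ref 4 -> FAULT, frames=[4,-,-] (faults so far: 1)
  step 1: ref 4 -> HIT, frames=[4,-,-] (faults so far: 1)
  step 2: ref 3 -> FAULT, frames=[4,3,-] (faults so far: 2)
  step 3: ref 2 -> FAULT, frames=[4,3,2] (faults so far: 3)
  step 4: ref 4 -> HIT, frames=[4,3,2] (faults so far: 3)
  step 5: ref 2 -> HIT, frames=[4,3,2] (faults so far: 3)
  step 6: ref 1 -> FAULT, evict 4, frames=[1,3,2] (faults so far: 4)
  step 7: ref 4 -> FAULT, evict 3, frames=[1,4,2] (faults so far: 5)
  step 8: ref 3 -> FAULT, evict 2, frames=[1,4,3] (faults so far: 6)
  step 9: ref 4 -> HIT, frames=[1,4,3] (faults so far: 6)
  step 10: ref 4 -> HIT, frames=[1,4,3] (faults so far: 6)
  step 11: ref 2 -> FAULT, evict 1, frames=[2,4,3] (faults so far: 7)
  FIFO total faults: 7
--- LRU ---
  step 0: ref 4 -> FAULT, frames=[4,-,-] (faults so far: 1)
  step 1: ref 4 -> HIT, frames=[4,-,-] (faults so far: 1)
  step 2: ref 3 -> FAULT, frames=[4,3,-] (faults so far: 2)
  step 3: ref 2 -> FAULT, frames=[4,3,2] (faults so far: 3)
  step 4: ref 4 -> HIT, frames=[4,3,2] (faults so far: 3)
  step 5: ref 2 -> HIT, frames=[4,3,2] (faults so far: 3)
  step 6: ref 1 -> FAULT, evict 3, frames=[4,1,2] (faults so far: 4)
  step 7: ref 4 -> HIT, frames=[4,1,2] (faults so far: 4)
  step 8: ref 3 -> FAULT, evict 2, frames=[4,1,3] (faults so far: 5)
  step 9: ref 4 -> HIT, frames=[4,1,3] (faults so far: 5)
  step 10: ref 4 -> HIT, frames=[4,1,3] (faults so far: 5)
  step 11: ref 2 -> FAULT, evict 1, frames=[4,2,3] (faults so far: 6)
  LRU total faults: 6
--- Optimal ---
  step 0: ref 4 -> FAULT, frames=[4,-,-] (faults so far: 1)
  step 1: ref 4 -> HIT, frames=[4,-,-] (faults so far: 1)
  step 2: ref 3 -> FAULT, frames=[4,3,-] (faults so far: 2)
  step 3: ref 2 -> FAULT, frames=[4,3,2] (faults so far: 3)
  step 4: ref 4 -> HIT, frames=[4,3,2] (faults so far: 3)
  step 5: ref 2 -> HIT, frames=[4,3,2] (faults so far: 3)
  step 6: ref 1 -> FAULT, evict 2, frames=[4,3,1] (faults so far: 4)
  step 7: ref 4 -> HIT, frames=[4,3,1] (faults so far: 4)
  step 8: ref 3 -> HIT, frames=[4,3,1] (faults so far: 4)
  step 9: ref 4 -> HIT, frames=[4,3,1] (faults so far: 4)
  step 10: ref 4 -> HIT, frames=[4,3,1] (faults so far: 4)
  step 11: ref 2 -> FAULT, evict 1, frames=[4,3,2] (faults so far: 5)
  Optimal total faults: 5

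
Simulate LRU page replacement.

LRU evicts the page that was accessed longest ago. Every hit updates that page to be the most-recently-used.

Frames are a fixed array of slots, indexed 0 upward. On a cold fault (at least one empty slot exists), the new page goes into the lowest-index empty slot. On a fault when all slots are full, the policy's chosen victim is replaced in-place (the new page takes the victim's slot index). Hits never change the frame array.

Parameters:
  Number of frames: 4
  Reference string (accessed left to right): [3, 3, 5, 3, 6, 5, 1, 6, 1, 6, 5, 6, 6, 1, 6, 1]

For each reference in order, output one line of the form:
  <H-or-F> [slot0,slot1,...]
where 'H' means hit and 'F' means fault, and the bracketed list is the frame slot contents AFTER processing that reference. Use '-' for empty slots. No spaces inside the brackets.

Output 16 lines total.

F [3,-,-,-]
H [3,-,-,-]
F [3,5,-,-]
H [3,5,-,-]
F [3,5,6,-]
H [3,5,6,-]
F [3,5,6,1]
H [3,5,6,1]
H [3,5,6,1]
H [3,5,6,1]
H [3,5,6,1]
H [3,5,6,1]
H [3,5,6,1]
H [3,5,6,1]
H [3,5,6,1]
H [3,5,6,1]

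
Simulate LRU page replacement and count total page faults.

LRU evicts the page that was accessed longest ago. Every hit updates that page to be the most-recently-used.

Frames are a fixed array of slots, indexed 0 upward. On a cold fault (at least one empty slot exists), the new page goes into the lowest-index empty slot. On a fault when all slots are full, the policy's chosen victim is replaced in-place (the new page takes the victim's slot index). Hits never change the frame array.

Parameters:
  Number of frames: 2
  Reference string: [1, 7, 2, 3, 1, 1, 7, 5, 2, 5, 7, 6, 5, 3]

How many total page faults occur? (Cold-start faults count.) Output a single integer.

Step 0: ref 1 → FAULT, frames=[1,-]
Step 1: ref 7 → FAULT, frames=[1,7]
Step 2: ref 2 → FAULT (evict 1), frames=[2,7]
Step 3: ref 3 → FAULT (evict 7), frames=[2,3]
Step 4: ref 1 → FAULT (evict 2), frames=[1,3]
Step 5: ref 1 → HIT, frames=[1,3]
Step 6: ref 7 → FAULT (evict 3), frames=[1,7]
Step 7: ref 5 → FAULT (evict 1), frames=[5,7]
Step 8: ref 2 → FAULT (evict 7), frames=[5,2]
Step 9: ref 5 → HIT, frames=[5,2]
Step 10: ref 7 → FAULT (evict 2), frames=[5,7]
Step 11: ref 6 → FAULT (evict 5), frames=[6,7]
Step 12: ref 5 → FAULT (evict 7), frames=[6,5]
Step 13: ref 3 → FAULT (evict 6), frames=[3,5]
Total faults: 12

Answer: 12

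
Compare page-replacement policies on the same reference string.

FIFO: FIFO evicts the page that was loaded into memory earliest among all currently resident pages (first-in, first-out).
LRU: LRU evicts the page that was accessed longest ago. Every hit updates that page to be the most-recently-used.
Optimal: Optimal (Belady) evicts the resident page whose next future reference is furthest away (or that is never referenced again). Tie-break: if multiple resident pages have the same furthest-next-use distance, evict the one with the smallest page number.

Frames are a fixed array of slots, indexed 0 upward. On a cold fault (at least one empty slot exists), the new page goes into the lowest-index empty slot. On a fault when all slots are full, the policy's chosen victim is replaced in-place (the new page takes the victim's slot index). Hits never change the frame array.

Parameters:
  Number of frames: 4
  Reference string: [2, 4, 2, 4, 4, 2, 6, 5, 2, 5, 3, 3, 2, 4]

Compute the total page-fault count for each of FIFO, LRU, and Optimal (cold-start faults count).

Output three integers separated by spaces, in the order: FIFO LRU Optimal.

Answer: 7 6 5

Derivation:
--- FIFO ---
  step 0: ref 2 -> FAULT, frames=[2,-,-,-] (faults so far: 1)
  step 1: ref 4 -> FAULT, frames=[2,4,-,-] (faults so far: 2)
  step 2: ref 2 -> HIT, frames=[2,4,-,-] (faults so far: 2)
  step 3: ref 4 -> HIT, frames=[2,4,-,-] (faults so far: 2)
  step 4: ref 4 -> HIT, frames=[2,4,-,-] (faults so far: 2)
  step 5: ref 2 -> HIT, frames=[2,4,-,-] (faults so far: 2)
  step 6: ref 6 -> FAULT, frames=[2,4,6,-] (faults so far: 3)
  step 7: ref 5 -> FAULT, frames=[2,4,6,5] (faults so far: 4)
  step 8: ref 2 -> HIT, frames=[2,4,6,5] (faults so far: 4)
  step 9: ref 5 -> HIT, frames=[2,4,6,5] (faults so far: 4)
  step 10: ref 3 -> FAULT, evict 2, frames=[3,4,6,5] (faults so far: 5)
  step 11: ref 3 -> HIT, frames=[3,4,6,5] (faults so far: 5)
  step 12: ref 2 -> FAULT, evict 4, frames=[3,2,6,5] (faults so far: 6)
  step 13: ref 4 -> FAULT, evict 6, frames=[3,2,4,5] (faults so far: 7)
  FIFO total faults: 7
--- LRU ---
  step 0: ref 2 -> FAULT, frames=[2,-,-,-] (faults so far: 1)
  step 1: ref 4 -> FAULT, frames=[2,4,-,-] (faults so far: 2)
  step 2: ref 2 -> HIT, frames=[2,4,-,-] (faults so far: 2)
  step 3: ref 4 -> HIT, frames=[2,4,-,-] (faults so far: 2)
  step 4: ref 4 -> HIT, frames=[2,4,-,-] (faults so far: 2)
  step 5: ref 2 -> HIT, frames=[2,4,-,-] (faults so far: 2)
  step 6: ref 6 -> FAULT, frames=[2,4,6,-] (faults so far: 3)
  step 7: ref 5 -> FAULT, frames=[2,4,6,5] (faults so far: 4)
  step 8: ref 2 -> HIT, frames=[2,4,6,5] (faults so far: 4)
  step 9: ref 5 -> HIT, frames=[2,4,6,5] (faults so far: 4)
  step 10: ref 3 -> FAULT, evict 4, frames=[2,3,6,5] (faults so far: 5)
  step 11: ref 3 -> HIT, frames=[2,3,6,5] (faults so far: 5)
  step 12: ref 2 -> HIT, frames=[2,3,6,5] (faults so far: 5)
  step 13: ref 4 -> FAULT, evict 6, frames=[2,3,4,5] (faults so far: 6)
  LRU total faults: 6
--- Optimal ---
  step 0: ref 2 -> FAULT, frames=[2,-,-,-] (faults so far: 1)
  step 1: ref 4 -> FAULT, frames=[2,4,-,-] (faults so far: 2)
  step 2: ref 2 -> HIT, frames=[2,4,-,-] (faults so far: 2)
  step 3: ref 4 -> HIT, frames=[2,4,-,-] (faults so far: 2)
  step 4: ref 4 -> HIT, frames=[2,4,-,-] (faults so far: 2)
  step 5: ref 2 -> HIT, frames=[2,4,-,-] (faults so far: 2)
  step 6: ref 6 -> FAULT, frames=[2,4,6,-] (faults so far: 3)
  step 7: ref 5 -> FAULT, frames=[2,4,6,5] (faults so far: 4)
  step 8: ref 2 -> HIT, frames=[2,4,6,5] (faults so far: 4)
  step 9: ref 5 -> HIT, frames=[2,4,6,5] (faults so far: 4)
  step 10: ref 3 -> FAULT, evict 5, frames=[2,4,6,3] (faults so far: 5)
  step 11: ref 3 -> HIT, frames=[2,4,6,3] (faults so far: 5)
  step 12: ref 2 -> HIT, frames=[2,4,6,3] (faults so far: 5)
  step 13: ref 4 -> HIT, frames=[2,4,6,3] (faults so far: 5)
  Optimal total faults: 5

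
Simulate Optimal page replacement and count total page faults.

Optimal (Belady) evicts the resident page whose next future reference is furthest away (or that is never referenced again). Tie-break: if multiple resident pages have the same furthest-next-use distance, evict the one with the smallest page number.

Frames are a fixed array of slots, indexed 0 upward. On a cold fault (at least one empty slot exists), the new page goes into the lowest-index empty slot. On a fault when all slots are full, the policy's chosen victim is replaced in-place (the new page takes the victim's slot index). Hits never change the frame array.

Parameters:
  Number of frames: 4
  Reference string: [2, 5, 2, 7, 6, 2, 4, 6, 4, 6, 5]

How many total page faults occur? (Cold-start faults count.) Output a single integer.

Answer: 5

Derivation:
Step 0: ref 2 → FAULT, frames=[2,-,-,-]
Step 1: ref 5 → FAULT, frames=[2,5,-,-]
Step 2: ref 2 → HIT, frames=[2,5,-,-]
Step 3: ref 7 → FAULT, frames=[2,5,7,-]
Step 4: ref 6 → FAULT, frames=[2,5,7,6]
Step 5: ref 2 → HIT, frames=[2,5,7,6]
Step 6: ref 4 → FAULT (evict 2), frames=[4,5,7,6]
Step 7: ref 6 → HIT, frames=[4,5,7,6]
Step 8: ref 4 → HIT, frames=[4,5,7,6]
Step 9: ref 6 → HIT, frames=[4,5,7,6]
Step 10: ref 5 → HIT, frames=[4,5,7,6]
Total faults: 5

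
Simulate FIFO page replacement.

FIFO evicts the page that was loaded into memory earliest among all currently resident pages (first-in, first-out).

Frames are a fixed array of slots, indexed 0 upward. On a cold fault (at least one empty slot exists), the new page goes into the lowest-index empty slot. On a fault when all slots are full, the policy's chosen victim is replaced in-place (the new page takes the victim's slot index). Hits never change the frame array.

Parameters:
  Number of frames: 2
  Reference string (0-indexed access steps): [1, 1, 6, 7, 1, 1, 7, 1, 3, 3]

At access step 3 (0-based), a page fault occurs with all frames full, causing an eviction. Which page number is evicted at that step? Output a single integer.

Step 0: ref 1 -> FAULT, frames=[1,-]
Step 1: ref 1 -> HIT, frames=[1,-]
Step 2: ref 6 -> FAULT, frames=[1,6]
Step 3: ref 7 -> FAULT, evict 1, frames=[7,6]
At step 3: evicted page 1

Answer: 1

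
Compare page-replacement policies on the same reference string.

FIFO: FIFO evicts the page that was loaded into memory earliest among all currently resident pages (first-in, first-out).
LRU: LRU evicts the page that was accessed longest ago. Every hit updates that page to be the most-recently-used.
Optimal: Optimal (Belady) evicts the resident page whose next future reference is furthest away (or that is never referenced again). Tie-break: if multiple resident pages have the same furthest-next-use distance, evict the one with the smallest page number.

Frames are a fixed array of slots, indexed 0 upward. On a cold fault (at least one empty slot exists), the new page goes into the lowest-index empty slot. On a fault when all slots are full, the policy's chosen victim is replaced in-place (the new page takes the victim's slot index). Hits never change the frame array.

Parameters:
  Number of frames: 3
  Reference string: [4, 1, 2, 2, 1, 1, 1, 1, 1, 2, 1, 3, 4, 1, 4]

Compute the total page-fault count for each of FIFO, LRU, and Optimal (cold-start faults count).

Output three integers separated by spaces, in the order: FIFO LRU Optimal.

--- FIFO ---
  step 0: ref 4 -> FAULT, frames=[4,-,-] (faults so far: 1)
  step 1: ref 1 -> FAULT, frames=[4,1,-] (faults so far: 2)
  step 2: ref 2 -> FAULT, frames=[4,1,2] (faults so far: 3)
  step 3: ref 2 -> HIT, frames=[4,1,2] (faults so far: 3)
  step 4: ref 1 -> HIT, frames=[4,1,2] (faults so far: 3)
  step 5: ref 1 -> HIT, frames=[4,1,2] (faults so far: 3)
  step 6: ref 1 -> HIT, frames=[4,1,2] (faults so far: 3)
  step 7: ref 1 -> HIT, frames=[4,1,2] (faults so far: 3)
  step 8: ref 1 -> HIT, frames=[4,1,2] (faults so far: 3)
  step 9: ref 2 -> HIT, frames=[4,1,2] (faults so far: 3)
  step 10: ref 1 -> HIT, frames=[4,1,2] (faults so far: 3)
  step 11: ref 3 -> FAULT, evict 4, frames=[3,1,2] (faults so far: 4)
  step 12: ref 4 -> FAULT, evict 1, frames=[3,4,2] (faults so far: 5)
  step 13: ref 1 -> FAULT, evict 2, frames=[3,4,1] (faults so far: 6)
  step 14: ref 4 -> HIT, frames=[3,4,1] (faults so far: 6)
  FIFO total faults: 6
--- LRU ---
  step 0: ref 4 -> FAULT, frames=[4,-,-] (faults so far: 1)
  step 1: ref 1 -> FAULT, frames=[4,1,-] (faults so far: 2)
  step 2: ref 2 -> FAULT, frames=[4,1,2] (faults so far: 3)
  step 3: ref 2 -> HIT, frames=[4,1,2] (faults so far: 3)
  step 4: ref 1 -> HIT, frames=[4,1,2] (faults so far: 3)
  step 5: ref 1 -> HIT, frames=[4,1,2] (faults so far: 3)
  step 6: ref 1 -> HIT, frames=[4,1,2] (faults so far: 3)
  step 7: ref 1 -> HIT, frames=[4,1,2] (faults so far: 3)
  step 8: ref 1 -> HIT, frames=[4,1,2] (faults so far: 3)
  step 9: ref 2 -> HIT, frames=[4,1,2] (faults so far: 3)
  step 10: ref 1 -> HIT, frames=[4,1,2] (faults so far: 3)
  step 11: ref 3 -> FAULT, evict 4, frames=[3,1,2] (faults so far: 4)
  step 12: ref 4 -> FAULT, evict 2, frames=[3,1,4] (faults so far: 5)
  step 13: ref 1 -> HIT, frames=[3,1,4] (faults so far: 5)
  step 14: ref 4 -> HIT, frames=[3,1,4] (faults so far: 5)
  LRU total faults: 5
--- Optimal ---
  step 0: ref 4 -> FAULT, frames=[4,-,-] (faults so far: 1)
  step 1: ref 1 -> FAULT, frames=[4,1,-] (faults so far: 2)
  step 2: ref 2 -> FAULT, frames=[4,1,2] (faults so far: 3)
  step 3: ref 2 -> HIT, frames=[4,1,2] (faults so far: 3)
  step 4: ref 1 -> HIT, frames=[4,1,2] (faults so far: 3)
  step 5: ref 1 -> HIT, frames=[4,1,2] (faults so far: 3)
  step 6: ref 1 -> HIT, frames=[4,1,2] (faults so far: 3)
  step 7: ref 1 -> HIT, frames=[4,1,2] (faults so far: 3)
  step 8: ref 1 -> HIT, frames=[4,1,2] (faults so far: 3)
  step 9: ref 2 -> HIT, frames=[4,1,2] (faults so far: 3)
  step 10: ref 1 -> HIT, frames=[4,1,2] (faults so far: 3)
  step 11: ref 3 -> FAULT, evict 2, frames=[4,1,3] (faults so far: 4)
  step 12: ref 4 -> HIT, frames=[4,1,3] (faults so far: 4)
  step 13: ref 1 -> HIT, frames=[4,1,3] (faults so far: 4)
  step 14: ref 4 -> HIT, frames=[4,1,3] (faults so far: 4)
  Optimal total faults: 4

Answer: 6 5 4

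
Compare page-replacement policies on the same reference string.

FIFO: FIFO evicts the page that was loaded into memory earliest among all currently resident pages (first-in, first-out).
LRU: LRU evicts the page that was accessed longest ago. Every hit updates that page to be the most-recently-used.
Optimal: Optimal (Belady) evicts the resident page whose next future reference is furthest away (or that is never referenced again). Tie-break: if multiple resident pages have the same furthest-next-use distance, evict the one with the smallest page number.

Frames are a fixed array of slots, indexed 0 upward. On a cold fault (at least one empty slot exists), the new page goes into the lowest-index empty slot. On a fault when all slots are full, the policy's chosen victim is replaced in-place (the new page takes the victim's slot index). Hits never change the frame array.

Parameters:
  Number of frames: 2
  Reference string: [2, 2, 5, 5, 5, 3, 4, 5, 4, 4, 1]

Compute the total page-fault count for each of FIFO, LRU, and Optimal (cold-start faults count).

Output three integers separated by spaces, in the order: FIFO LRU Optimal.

--- FIFO ---
  step 0: ref 2 -> FAULT, frames=[2,-] (faults so far: 1)
  step 1: ref 2 -> HIT, frames=[2,-] (faults so far: 1)
  step 2: ref 5 -> FAULT, frames=[2,5] (faults so far: 2)
  step 3: ref 5 -> HIT, frames=[2,5] (faults so far: 2)
  step 4: ref 5 -> HIT, frames=[2,5] (faults so far: 2)
  step 5: ref 3 -> FAULT, evict 2, frames=[3,5] (faults so far: 3)
  step 6: ref 4 -> FAULT, evict 5, frames=[3,4] (faults so far: 4)
  step 7: ref 5 -> FAULT, evict 3, frames=[5,4] (faults so far: 5)
  step 8: ref 4 -> HIT, frames=[5,4] (faults so far: 5)
  step 9: ref 4 -> HIT, frames=[5,4] (faults so far: 5)
  step 10: ref 1 -> FAULT, evict 4, frames=[5,1] (faults so far: 6)
  FIFO total faults: 6
--- LRU ---
  step 0: ref 2 -> FAULT, frames=[2,-] (faults so far: 1)
  step 1: ref 2 -> HIT, frames=[2,-] (faults so far: 1)
  step 2: ref 5 -> FAULT, frames=[2,5] (faults so far: 2)
  step 3: ref 5 -> HIT, frames=[2,5] (faults so far: 2)
  step 4: ref 5 -> HIT, frames=[2,5] (faults so far: 2)
  step 5: ref 3 -> FAULT, evict 2, frames=[3,5] (faults so far: 3)
  step 6: ref 4 -> FAULT, evict 5, frames=[3,4] (faults so far: 4)
  step 7: ref 5 -> FAULT, evict 3, frames=[5,4] (faults so far: 5)
  step 8: ref 4 -> HIT, frames=[5,4] (faults so far: 5)
  step 9: ref 4 -> HIT, frames=[5,4] (faults so far: 5)
  step 10: ref 1 -> FAULT, evict 5, frames=[1,4] (faults so far: 6)
  LRU total faults: 6
--- Optimal ---
  step 0: ref 2 -> FAULT, frames=[2,-] (faults so far: 1)
  step 1: ref 2 -> HIT, frames=[2,-] (faults so far: 1)
  step 2: ref 5 -> FAULT, frames=[2,5] (faults so far: 2)
  step 3: ref 5 -> HIT, frames=[2,5] (faults so far: 2)
  step 4: ref 5 -> HIT, frames=[2,5] (faults so far: 2)
  step 5: ref 3 -> FAULT, evict 2, frames=[3,5] (faults so far: 3)
  step 6: ref 4 -> FAULT, evict 3, frames=[4,5] (faults so far: 4)
  step 7: ref 5 -> HIT, frames=[4,5] (faults so far: 4)
  step 8: ref 4 -> HIT, frames=[4,5] (faults so far: 4)
  step 9: ref 4 -> HIT, frames=[4,5] (faults so far: 4)
  step 10: ref 1 -> FAULT, evict 4, frames=[1,5] (faults so far: 5)
  Optimal total faults: 5

Answer: 6 6 5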